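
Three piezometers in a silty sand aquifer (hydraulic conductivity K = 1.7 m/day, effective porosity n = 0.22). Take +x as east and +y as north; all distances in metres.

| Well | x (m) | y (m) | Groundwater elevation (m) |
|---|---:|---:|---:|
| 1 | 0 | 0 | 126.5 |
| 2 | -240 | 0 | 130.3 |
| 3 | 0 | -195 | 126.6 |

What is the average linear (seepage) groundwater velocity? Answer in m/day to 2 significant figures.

0.12 m/day

∂h/∂x = (130.3 − 126.5) / (-240 − 0) = -0.01583
∂h/∂y = (126.6 − 126.5) / (-195 − 0) = -0.0005128
|∇h| = √(-0.01583² + -0.0005128²) = 0.01584
Seepage velocity v = K·i/n = 1.7 × 0.01584 / 0.22 = 0.1224 m/day.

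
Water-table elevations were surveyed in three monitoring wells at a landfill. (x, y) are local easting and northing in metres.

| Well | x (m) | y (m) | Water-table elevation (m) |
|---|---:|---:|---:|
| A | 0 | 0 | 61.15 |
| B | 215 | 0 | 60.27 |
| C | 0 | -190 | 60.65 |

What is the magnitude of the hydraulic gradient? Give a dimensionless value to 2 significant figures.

∂h/∂x = (60.27 − 61.15) / (215 − 0) = -0.004093
∂h/∂y = (60.65 − 61.15) / (-190 − 0) = +0.002632
|∇h| = √(-0.004093² + 0.002632²) = 0.004866

0.0049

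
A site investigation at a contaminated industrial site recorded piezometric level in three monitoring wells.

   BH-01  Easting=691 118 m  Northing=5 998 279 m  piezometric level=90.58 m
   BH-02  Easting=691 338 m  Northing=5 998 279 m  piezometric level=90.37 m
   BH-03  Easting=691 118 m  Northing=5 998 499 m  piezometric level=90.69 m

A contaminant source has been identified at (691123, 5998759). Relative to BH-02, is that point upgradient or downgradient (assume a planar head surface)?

upgradient

∂h/∂x = (90.37 − 90.58) / (691338 − 691118) = -0.0009545
∂h/∂y = (90.69 − 90.58) / (5998499 − 5998279) = +0.0005000
Head at (691123, 5998759) = 90.58 + (-0.0009545)·(5) + (+0.0005000)·(480) = 90.82 m.
That is higher than the 90.37 m at BH-02, so the point is upgradient.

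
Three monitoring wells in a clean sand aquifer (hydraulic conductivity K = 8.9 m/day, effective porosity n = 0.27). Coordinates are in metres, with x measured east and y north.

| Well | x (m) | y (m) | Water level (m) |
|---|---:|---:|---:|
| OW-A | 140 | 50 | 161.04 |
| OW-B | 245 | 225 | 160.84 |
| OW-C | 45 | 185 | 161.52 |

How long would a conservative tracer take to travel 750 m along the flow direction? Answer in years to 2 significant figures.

17 years

Taking OW-A as reference: OW-B−OW-A = (105, 175, -0.20); OW-C−OW-A = (-95, 135, +0.48).
Solve a·Δx + b·Δy = Δh: det = 105·135 − (-95)·175 = 30800.
∂h/∂x = [(-0.20)·135 − (+0.48)·175] / 30800 = -0.003604
∂h/∂y = [105·(+0.48) − (-95)·(-0.20)] / 30800 = +0.001019
|∇h| = √(-0.003604² + 0.001019²) = 0.003745
Seepage velocity v = K·i/n = 8.9 × 0.003745 / 0.27 = 0.1234 m/day.
t = 750 / 0.1234 = 6078 days = 16.6 years.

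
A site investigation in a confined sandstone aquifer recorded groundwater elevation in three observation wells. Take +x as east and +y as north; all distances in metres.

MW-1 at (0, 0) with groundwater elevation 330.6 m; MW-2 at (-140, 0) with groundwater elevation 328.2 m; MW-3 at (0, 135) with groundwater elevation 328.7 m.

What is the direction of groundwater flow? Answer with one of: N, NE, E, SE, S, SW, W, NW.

NW

∂h/∂x = (328.2 − 330.6) / (-140 − 0) = +0.01714
∂h/∂y = (328.7 − 330.6) / (135 − 0) = -0.01407
Flow = −∇h = (-0.01714 east, +0.01407 north), which points northwest.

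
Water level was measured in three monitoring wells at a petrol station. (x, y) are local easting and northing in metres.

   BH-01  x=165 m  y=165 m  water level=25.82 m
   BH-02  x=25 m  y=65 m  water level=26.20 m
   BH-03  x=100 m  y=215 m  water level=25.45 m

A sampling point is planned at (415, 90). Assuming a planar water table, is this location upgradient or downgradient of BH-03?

upgradient

Three-point gradient (reference BH-01): Δ to BH-02 = (-140, -100, +0.38), Δ to BH-03 = (-65, 50, -0.37).
∂h/∂x = +0.001333, ∂h/∂y = -0.005667 (det = -13500).
Head at (415, 90) = 25.82 + (+0.001333)·(250) + (-0.005667)·(-75) = 26.58 m.
That is higher than the 25.45 m at BH-03, so the point is upgradient.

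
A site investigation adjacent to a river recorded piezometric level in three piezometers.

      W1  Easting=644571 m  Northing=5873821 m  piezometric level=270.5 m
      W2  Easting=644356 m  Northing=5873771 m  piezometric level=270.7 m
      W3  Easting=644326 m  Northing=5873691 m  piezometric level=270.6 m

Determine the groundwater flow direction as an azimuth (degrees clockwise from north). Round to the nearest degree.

143°

Three-point gradient (reference W1): Δ to W2 = (-215, -50, +0.2), Δ to W3 = (-245, -130, +0.1).
∂h/∂x = -0.001338, ∂h/∂y = +0.001752 (det = 15700).
Flow direction (−∇h) has components (+0.001338 E, -0.001752 N).
Azimuth = atan2(E, N) = atan2(+0.001338, -0.001752) = 142.6° ≈ 143°.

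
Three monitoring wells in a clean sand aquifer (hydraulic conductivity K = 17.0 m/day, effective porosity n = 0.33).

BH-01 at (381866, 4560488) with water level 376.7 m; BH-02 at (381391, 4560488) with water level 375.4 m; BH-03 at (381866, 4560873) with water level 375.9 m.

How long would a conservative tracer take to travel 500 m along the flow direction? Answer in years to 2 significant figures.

∂h/∂x = (375.4 − 376.7) / (381391 − 381866) = +0.002737
∂h/∂y = (375.9 − 376.7) / (4560873 − 4560488) = -0.002078
|∇h| = √(0.002737² + -0.002078²) = 0.003436
Seepage velocity v = K·i/n = 17.0 × 0.003436 / 0.33 = 0.177 m/day.
t = 500 / 0.177 = 2825 days = 7.73 years.

7.7 years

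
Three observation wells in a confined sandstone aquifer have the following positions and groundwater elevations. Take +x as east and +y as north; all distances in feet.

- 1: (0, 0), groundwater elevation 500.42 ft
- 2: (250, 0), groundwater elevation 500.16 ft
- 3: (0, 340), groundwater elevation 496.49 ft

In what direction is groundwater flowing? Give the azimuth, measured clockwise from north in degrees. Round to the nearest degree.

∂h/∂x = (500.16 − 500.42) / (250 − 0) = -0.001040
∂h/∂y = (496.49 − 500.42) / (340 − 0) = -0.01156
Flow direction (−∇h) has components (+0.001040 E, +0.01156 N).
Azimuth = atan2(E, N) = atan2(+0.001040, +0.01156) = 5.1° ≈ 005°.

005°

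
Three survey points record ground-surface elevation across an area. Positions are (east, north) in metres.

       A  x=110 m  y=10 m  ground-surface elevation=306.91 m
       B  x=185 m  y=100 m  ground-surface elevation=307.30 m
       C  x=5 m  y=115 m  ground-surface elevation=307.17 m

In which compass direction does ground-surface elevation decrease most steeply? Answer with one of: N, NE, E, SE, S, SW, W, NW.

Three-point gradient (reference A): Δ to B = (75, 90, +0.39), Δ to C = (-105, 105, +0.26).
∂z/∂x = +0.001013, ∂z/∂y = +0.003489 (det = 17325).
Steepest decrease is along −∇f = (-0.001013 E, -0.003489 N) → south.

S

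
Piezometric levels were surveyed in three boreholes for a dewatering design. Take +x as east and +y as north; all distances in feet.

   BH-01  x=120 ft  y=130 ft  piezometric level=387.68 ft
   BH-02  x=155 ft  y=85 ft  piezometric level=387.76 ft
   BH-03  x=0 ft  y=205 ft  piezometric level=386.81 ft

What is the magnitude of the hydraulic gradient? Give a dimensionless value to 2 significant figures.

0.014

Differences from BH-01: to BH-02 (Δx, Δy, Δh) = (35, -45, +0.08); to BH-03 = (-120, 75, -0.87).
Solve a·Δx + b·Δy = Δh: det = 35·75 − (-120)·(-45) = -2775.
∂h/∂x = [(+0.08)·75 − (-0.87)·(-45)] / -2775 = +0.01195
∂h/∂y = [35·(-0.87) − (-120)·(+0.08)] / -2775 = +0.007514
|∇h| = √(0.01195² + 0.007514²) = 0.01412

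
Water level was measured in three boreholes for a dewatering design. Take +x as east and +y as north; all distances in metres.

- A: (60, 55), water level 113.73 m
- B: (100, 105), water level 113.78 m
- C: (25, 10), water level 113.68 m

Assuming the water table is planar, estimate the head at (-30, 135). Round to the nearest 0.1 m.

114.6 m

Taking A as reference: B−A = (40, 50, +0.05); C−A = (-35, -45, -0.05).
Determinant of the coordinate differences = 40·(-45) − (-35)·50 = -50.
∂h/∂x = [(+0.05)·(-45) − (-0.05)·50] / -50 = -0.005000
∂h/∂y = [40·(-0.05) − (-35)·(+0.05)] / -50 = +0.005000
h(-30, 135) = 113.73 + (-0.005000)·(-90) + (+0.005000)·(80) = 113.73 +0.450 +0.400 = 114.580 m.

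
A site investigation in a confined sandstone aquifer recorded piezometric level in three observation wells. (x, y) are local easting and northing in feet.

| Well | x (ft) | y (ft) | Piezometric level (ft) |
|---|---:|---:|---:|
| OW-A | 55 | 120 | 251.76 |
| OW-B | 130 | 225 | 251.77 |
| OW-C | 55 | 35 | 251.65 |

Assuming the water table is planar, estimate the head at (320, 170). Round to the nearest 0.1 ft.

251.4 ft

Differences from OW-A: to OW-B (Δx, Δy, Δh) = (75, 105, +0.01); to OW-C = (0, -85, -0.11).
Determinant of the coordinate differences = 75·(-85) − 0·105 = -6375.
∂h/∂x = [(+0.01)·(-85) − (-0.11)·105] / -6375 = -0.001678
∂h/∂y = [75·(-0.11) − 0·(+0.01)] / -6375 = +0.001294
h(320, 170) = 251.76 + (-0.001678)·(265) + (+0.001294)·(50) = 251.76 -0.445 +0.065 = 251.380 ft.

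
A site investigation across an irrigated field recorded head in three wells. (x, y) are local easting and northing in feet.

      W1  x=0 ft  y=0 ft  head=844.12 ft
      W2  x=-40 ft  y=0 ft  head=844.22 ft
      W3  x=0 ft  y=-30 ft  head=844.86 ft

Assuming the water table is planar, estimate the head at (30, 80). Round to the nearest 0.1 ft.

842.1 ft

∂h/∂x = (844.22 − 844.12) / (-40 − 0) = -0.002500
∂h/∂y = (844.86 − 844.12) / (-30 − 0) = -0.02467
h(30, 80) = 844.12 + (-0.002500)·(30) + (-0.02467)·(80) = 844.12 -0.075 -1.973 = 842.072 ft.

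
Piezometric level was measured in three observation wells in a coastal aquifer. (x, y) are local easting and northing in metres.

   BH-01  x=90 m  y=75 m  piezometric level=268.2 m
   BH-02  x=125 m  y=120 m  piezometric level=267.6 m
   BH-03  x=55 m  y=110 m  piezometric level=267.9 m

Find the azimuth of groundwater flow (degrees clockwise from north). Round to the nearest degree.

013°

Three-point gradient (reference BH-01): Δ to BH-02 = (35, 45, -0.6), Δ to BH-03 = (-35, 35, -0.3).
∂h/∂x = -0.002679, ∂h/∂y = -0.01125 (det = 2800).
Flow direction (−∇h) has components (+0.002679 E, +0.01125 N).
Azimuth = atan2(E, N) = atan2(+0.002679, +0.01125) = 13.4° ≈ 013°.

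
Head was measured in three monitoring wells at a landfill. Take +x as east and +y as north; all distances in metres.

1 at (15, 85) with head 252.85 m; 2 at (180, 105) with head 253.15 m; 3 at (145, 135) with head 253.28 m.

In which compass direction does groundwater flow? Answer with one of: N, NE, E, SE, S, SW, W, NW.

With h = a·x + b·y + c and 1 as origin, the differences give:
  165·a + 20·b = +0.30
  130·a + 50·b = +0.43
Eliminate b (×50 and ×20, subtract): 5650·a = 6.400 → a = ∂h/∂x = +0.001133
Back-substitute: b = ∂h/∂y = +0.005655.
Flow = −∇h = (-0.001133 east, -0.005655 north), which points south.

S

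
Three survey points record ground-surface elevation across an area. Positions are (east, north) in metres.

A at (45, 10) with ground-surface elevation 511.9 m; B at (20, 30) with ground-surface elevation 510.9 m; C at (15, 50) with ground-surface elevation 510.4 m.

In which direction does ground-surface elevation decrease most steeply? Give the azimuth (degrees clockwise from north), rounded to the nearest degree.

307°

Taking A as reference: B−A = (-25, 20, -1.0); C−A = (-30, 40, -1.5).
Solve a·Δx + b·Δy = Δz: det = (-25)·40 − (-30)·20 = -400.
∂z/∂x = [(-1.0)·40 − (-1.5)·20] / -400 = +0.02500
∂z/∂y = [(-25)·(-1.5) − (-30)·(-1.0)] / -400 = -0.01875
Steepest decrease is along −∇f: components (-0.02500 E, +0.01875 N).
Azimuth = atan2(-0.02500, +0.01875) = 306.9° ≈ 307°.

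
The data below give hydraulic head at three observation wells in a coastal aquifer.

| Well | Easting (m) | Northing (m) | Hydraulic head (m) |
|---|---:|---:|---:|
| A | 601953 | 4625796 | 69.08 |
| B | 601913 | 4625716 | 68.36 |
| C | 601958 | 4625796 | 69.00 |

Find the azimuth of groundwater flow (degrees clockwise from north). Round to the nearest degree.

137°

Taking A as reference: B−A = (-40, -80, -0.72); C−A = (5, 0, -0.08).
Determinant of the coordinate differences = (-40)·0 − 5·(-80) = 400.
∂h/∂x = [(-0.72)·0 − (-0.08)·(-80)] / 400 = -0.01600
∂h/∂y = [(-40)·(-0.08) − 5·(-0.72)] / 400 = +0.01700
Flow direction (−∇h) has components (+0.01600 E, -0.01700 N).
Azimuth = atan2(E, N) = atan2(+0.01600, -0.01700) = 136.7° ≈ 137°.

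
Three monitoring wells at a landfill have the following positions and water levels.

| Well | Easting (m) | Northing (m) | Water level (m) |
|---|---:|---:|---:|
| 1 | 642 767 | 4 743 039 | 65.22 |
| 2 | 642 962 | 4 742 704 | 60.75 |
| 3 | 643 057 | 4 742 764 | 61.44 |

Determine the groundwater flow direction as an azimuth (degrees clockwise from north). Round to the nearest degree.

176°

With h = a·x + b·y + c and 1 as origin, the differences give:
  195·a + (-335)·b = -4.47
  290·a + (-275)·b = -3.78
Eliminate b (×(-275) and ×(-335), subtract): 43525·a = -37.050 → a = ∂h/∂x = -0.0008512
Back-substitute: b = ∂h/∂y = +0.01285.
Flow direction (−∇h) has components (+0.0008512 E, -0.01285 N).
Azimuth = atan2(E, N) = atan2(+0.0008512, -0.01285) = 176.2° ≈ 176°.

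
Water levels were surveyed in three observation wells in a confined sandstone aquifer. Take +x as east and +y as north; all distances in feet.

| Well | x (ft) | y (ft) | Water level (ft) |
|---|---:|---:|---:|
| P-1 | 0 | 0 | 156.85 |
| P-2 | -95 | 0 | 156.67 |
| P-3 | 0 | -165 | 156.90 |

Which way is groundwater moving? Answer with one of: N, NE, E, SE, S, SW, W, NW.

W

∂h/∂x = (156.67 − 156.85) / (-95 − 0) = +0.001895
∂h/∂y = (156.90 − 156.85) / (-165 − 0) = -0.0003030
Flow = −∇h = (-0.001895 east, +0.0003030 north), which points west.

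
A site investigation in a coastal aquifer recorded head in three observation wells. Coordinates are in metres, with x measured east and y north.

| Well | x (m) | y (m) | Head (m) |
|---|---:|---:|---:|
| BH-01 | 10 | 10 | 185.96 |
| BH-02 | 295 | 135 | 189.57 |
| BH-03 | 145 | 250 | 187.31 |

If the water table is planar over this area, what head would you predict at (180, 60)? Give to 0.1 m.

Differences from BH-01: to BH-02 (Δx, Δy, Δh) = (285, 125, +3.61); to BH-03 = (135, 240, +1.35).
Determinant of the coordinate differences = 285·240 − 135·125 = 51525.
∂h/∂x = [(+3.61)·240 − (+1.35)·125] / 51525 = +0.01354
∂h/∂y = [285·(+1.35) − 135·(+3.61)] / 51525 = -0.001991
h(180, 60) = 185.96 + (+0.01354)·(170) + (-0.001991)·(50) = 185.96 +2.302 -0.100 = 188.162 m.

188.2 m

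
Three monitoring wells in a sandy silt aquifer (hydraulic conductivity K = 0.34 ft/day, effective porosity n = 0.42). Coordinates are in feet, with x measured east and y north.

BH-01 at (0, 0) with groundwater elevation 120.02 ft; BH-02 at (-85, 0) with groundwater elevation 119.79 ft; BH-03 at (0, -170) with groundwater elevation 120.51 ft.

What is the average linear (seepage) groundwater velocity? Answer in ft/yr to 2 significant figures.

∂h/∂x = (119.79 − 120.02) / (-85 − 0) = +0.002706
∂h/∂y = (120.51 − 120.02) / (-170 − 0) = -0.002882
|∇h| = √(0.002706² + -0.002882²) = 0.003953
Seepage velocity v = K·i/n = 0.34 × 0.003953 / 0.42 = 0.0032 ft/day = 1.169 ft/yr.

1.2 ft/yr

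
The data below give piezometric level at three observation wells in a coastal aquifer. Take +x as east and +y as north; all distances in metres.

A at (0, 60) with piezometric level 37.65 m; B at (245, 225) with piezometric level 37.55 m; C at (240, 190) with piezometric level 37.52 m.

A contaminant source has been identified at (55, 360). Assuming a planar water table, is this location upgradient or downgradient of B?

With h = a·x + b·y + c and A as origin, the differences give:
  245·a + 165·b = -0.10
  240·a + 130·b = -0.13
Eliminate b (×130 and ×165, subtract): -7750·a = 8.450 → a = ∂h/∂x = -0.001090
Back-substitute: b = ∂h/∂y = +0.001013.
Head at (55, 360) = 37.65 + (-0.001090)·(55) + (+0.001013)·(300) = 37.89 m.
That is higher than the 37.55 m at B, so the point is upgradient.

upgradient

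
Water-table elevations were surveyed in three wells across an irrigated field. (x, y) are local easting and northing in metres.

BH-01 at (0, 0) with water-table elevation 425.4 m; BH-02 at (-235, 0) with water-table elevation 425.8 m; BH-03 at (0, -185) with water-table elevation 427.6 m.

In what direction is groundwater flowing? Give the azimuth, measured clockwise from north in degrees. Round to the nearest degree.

008°

∂h/∂x = (425.8 − 425.4) / (-235 − 0) = -0.001702
∂h/∂y = (427.6 − 425.4) / (-185 − 0) = -0.01189
Flow direction (−∇h) has components (+0.001702 E, +0.01189 N).
Azimuth = atan2(E, N) = atan2(+0.001702, +0.01189) = 8.1° ≈ 008°.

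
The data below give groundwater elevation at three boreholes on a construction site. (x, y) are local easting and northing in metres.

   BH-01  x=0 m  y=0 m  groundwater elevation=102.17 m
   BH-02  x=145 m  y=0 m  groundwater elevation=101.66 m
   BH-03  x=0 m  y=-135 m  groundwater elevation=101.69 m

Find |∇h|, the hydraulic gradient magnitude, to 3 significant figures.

0.00500

∂h/∂x = (101.66 − 102.17) / (145 − 0) = -0.003517
∂h/∂y = (101.69 − 102.17) / (-135 − 0) = +0.003556
|∇h| = √(-0.003517² + 0.003556²) = 0.005001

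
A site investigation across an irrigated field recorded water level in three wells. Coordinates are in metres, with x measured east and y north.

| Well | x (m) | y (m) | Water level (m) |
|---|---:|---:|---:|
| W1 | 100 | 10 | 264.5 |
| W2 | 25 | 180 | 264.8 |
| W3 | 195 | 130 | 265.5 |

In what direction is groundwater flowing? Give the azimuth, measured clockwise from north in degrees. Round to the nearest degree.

With h = a·x + b·y + c and W1 as origin, the differences give:
  (-75)·a + 170·b = +0.3
  95·a + 120·b = +1.0
Eliminate b (×120 and ×170, subtract): -25150·a = -134.00 → a = ∂h/∂x = +0.005328
Back-substitute: b = ∂h/∂y = +0.004115.
Flow direction (−∇h) has components (-0.005328 E, -0.004115 N).
Azimuth = atan2(E, N) = atan2(-0.005328, -0.004115) = 232.3° ≈ 232°.

232°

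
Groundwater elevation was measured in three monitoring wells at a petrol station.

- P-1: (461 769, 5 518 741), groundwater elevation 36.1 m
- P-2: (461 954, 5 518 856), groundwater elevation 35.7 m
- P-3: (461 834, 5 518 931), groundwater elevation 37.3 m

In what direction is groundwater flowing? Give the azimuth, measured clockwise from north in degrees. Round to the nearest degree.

139°

Three-point gradient (reference P-1): Δ to P-2 = (185, 115, -0.4), Δ to P-3 = (65, 190, +1.2).
∂h/∂x = -0.007733, ∂h/∂y = +0.008961 (det = 27675).
Flow direction (−∇h) has components (+0.007733 E, -0.008961 N).
Azimuth = atan2(E, N) = atan2(+0.007733, -0.008961) = 139.2° ≈ 139°.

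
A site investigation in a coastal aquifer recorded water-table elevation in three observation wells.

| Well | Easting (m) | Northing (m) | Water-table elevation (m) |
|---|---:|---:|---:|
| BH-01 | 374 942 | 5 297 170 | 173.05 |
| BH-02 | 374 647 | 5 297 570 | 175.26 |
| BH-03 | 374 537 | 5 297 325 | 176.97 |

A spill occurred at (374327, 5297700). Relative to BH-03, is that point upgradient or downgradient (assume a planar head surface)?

upgradient

With h = a·x + b·y + c and BH-01 as origin, the differences give:
  (-295)·a + 400·b = +2.21
  (-405)·a + 155·b = +3.92
Eliminate b (×155 and ×400, subtract): 116275·a = -1225.450 → a = ∂h/∂x = -0.01054
Back-substitute: b = ∂h/∂y = -0.002248.
Head at (374327, 5297700) = 173.05 + (-0.01054)·(-615) + (-0.002248)·(530) = 178.34 m.
That is higher than the 176.97 m at BH-03, so the point is upgradient.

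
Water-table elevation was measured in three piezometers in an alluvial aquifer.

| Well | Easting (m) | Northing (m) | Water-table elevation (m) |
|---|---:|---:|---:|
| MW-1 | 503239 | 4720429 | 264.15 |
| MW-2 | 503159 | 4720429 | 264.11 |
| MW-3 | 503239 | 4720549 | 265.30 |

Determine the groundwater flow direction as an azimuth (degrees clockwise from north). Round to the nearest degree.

183°

∂h/∂x = (264.11 − 264.15) / (503159 − 503239) = +0.0005000
∂h/∂y = (265.30 − 264.15) / (4720549 − 4720429) = +0.009583
Flow direction (−∇h) has components (-0.0005000 E, -0.009583 N).
Azimuth = atan2(E, N) = atan2(-0.0005000, -0.009583) = 183.0° ≈ 183°.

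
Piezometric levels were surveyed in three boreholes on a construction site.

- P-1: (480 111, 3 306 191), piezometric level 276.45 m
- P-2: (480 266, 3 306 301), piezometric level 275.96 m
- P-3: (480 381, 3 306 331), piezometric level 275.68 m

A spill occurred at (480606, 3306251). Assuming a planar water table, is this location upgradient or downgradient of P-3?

downgradient

Three-point gradient (reference P-1): Δ to P-2 = (155, 110, -0.49), Δ to P-3 = (270, 140, -0.77).
∂h/∂x = -0.002012, ∂h/∂y = -0.001619 (det = -8000).
Head at (480606, 3306251) = 276.45 + (-0.002012)·(495) + (-0.001619)·(60) = 275.36 m.
That is lower than the 275.68 m at P-3, so the point is downgradient.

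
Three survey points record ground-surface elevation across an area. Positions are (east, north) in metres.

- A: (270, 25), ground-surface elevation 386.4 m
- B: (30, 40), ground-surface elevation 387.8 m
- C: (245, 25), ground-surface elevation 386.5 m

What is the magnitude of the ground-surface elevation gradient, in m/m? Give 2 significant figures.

Differences from A: to B (Δx, Δy, Δh) = (-240, 15, +1.4); to C = (-25, 0, +0.1).
Solve a·Δx + b·Δy = Δz: det = (-240)·0 − (-25)·15 = 375.
∂z/∂x = [(+1.4)·0 − (+0.1)·15] / 375 = -0.004000
∂z/∂y = [(-240)·(+0.1) − (-25)·(+1.4)] / 375 = +0.02933
|∇f| = √(-0.004000² + 0.02933²) = 0.0296 m/m

0.030 m/m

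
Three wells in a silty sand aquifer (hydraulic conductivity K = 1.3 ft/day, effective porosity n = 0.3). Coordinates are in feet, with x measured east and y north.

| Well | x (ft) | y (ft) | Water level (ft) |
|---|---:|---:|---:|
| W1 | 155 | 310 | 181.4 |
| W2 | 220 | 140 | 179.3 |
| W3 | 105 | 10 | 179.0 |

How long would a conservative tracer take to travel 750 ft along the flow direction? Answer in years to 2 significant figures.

Taking W1 as reference: W2−W1 = (65, -170, -2.1); W3−W1 = (-50, -300, -2.4).
Determinant of the coordinate differences = 65·(-300) − (-50)·(-170) = -28000.
∂h/∂x = [(-2.1)·(-300) − (-2.4)·(-170)] / -28000 = -0.007929
∂h/∂y = [65·(-2.4) − (-50)·(-2.1)] / -28000 = +0.009321
|∇h| = √(-0.007929² + 0.009321²) = 0.01224
Seepage velocity v = K·i/n = 1.3 × 0.01224 / 0.3 = 0.05304 ft/day.
t = 750 / 0.05304 = 1.414e+04 days = 38.7 years.

39 years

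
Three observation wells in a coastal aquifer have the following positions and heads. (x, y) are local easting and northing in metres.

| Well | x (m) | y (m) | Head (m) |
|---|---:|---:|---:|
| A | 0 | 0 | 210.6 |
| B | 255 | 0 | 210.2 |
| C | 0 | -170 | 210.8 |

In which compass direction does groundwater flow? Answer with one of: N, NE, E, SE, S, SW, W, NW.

∂h/∂x = (210.2 − 210.6) / (255 − 0) = -0.001569
∂h/∂y = (210.8 − 210.6) / (-170 − 0) = -0.001176
Flow = −∇h = (+0.001569 east, +0.001176 north), which points northeast.

NE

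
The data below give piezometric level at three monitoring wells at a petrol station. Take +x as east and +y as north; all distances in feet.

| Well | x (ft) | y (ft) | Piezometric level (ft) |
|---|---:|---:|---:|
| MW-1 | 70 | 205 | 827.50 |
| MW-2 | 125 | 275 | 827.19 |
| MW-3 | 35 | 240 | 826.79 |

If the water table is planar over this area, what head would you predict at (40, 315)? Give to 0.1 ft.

826.0 ft

Taking MW-1 as reference: MW-2−MW-1 = (55, 70, -0.31); MW-3−MW-1 = (-35, 35, -0.71).
Determinant of the coordinate differences = 55·35 − (-35)·70 = 4375.
∂h/∂x = [(-0.31)·35 − (-0.71)·70] / 4375 = +0.008880
∂h/∂y = [55·(-0.71) − (-35)·(-0.31)] / 4375 = -0.01141
h(40, 315) = 827.50 + (+0.008880)·(-30) + (-0.01141)·(110) = 827.50 -0.266 -1.255 = 825.979 ft.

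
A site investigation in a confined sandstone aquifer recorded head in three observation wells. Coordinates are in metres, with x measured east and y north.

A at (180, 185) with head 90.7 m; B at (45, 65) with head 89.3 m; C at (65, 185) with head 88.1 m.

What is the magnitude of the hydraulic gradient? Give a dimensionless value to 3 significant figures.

Three-point gradient (reference A): Δ to B = (-135, -120, -1.4), Δ to C = (-115, 0, -2.6).
∂h/∂x = +0.02261, ∂h/∂y = -0.01377 (det = -13800).
|∇h| = √(0.02261² + -0.01377²) = 0.02647

0.0265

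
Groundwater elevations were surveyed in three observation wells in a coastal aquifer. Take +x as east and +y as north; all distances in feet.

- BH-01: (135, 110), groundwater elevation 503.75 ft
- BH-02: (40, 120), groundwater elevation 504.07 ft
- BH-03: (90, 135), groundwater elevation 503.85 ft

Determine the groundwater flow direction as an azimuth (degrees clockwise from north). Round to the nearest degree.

With h = a·x + b·y + c and BH-01 as origin, the differences give:
  (-95)·a + 10·b = +0.32
  (-45)·a + 25·b = +0.10
Eliminate b (×25 and ×10, subtract): -1925·a = 7.000 → a = ∂h/∂x = -0.003636
Back-substitute: b = ∂h/∂y = -0.002545.
Flow direction (−∇h) has components (+0.003636 E, +0.002545 N).
Azimuth = atan2(E, N) = atan2(+0.003636, +0.002545) = 55.0° ≈ 055°.

055°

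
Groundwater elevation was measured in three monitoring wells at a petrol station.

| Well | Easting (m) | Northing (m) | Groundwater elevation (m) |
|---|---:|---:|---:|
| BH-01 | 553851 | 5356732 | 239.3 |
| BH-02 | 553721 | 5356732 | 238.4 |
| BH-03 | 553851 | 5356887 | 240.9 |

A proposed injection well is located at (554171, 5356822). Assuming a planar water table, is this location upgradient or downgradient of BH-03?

upgradient

∂h/∂x = (238.4 − 239.3) / (553721 − 553851) = +0.006923
∂h/∂y = (240.9 − 239.3) / (5356887 − 5356732) = +0.01032
Head at (554171, 5356822) = 239.3 + (+0.006923)·(320) + (+0.01032)·(90) = 242.44 m.
That is higher than the 240.9 m at BH-03, so the point is upgradient.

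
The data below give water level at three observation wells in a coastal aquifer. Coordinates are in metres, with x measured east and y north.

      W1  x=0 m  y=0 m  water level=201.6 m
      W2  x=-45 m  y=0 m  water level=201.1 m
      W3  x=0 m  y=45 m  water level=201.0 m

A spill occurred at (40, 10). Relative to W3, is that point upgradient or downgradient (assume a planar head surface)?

∂h/∂x = (201.1 − 201.6) / (-45 − 0) = +0.01111
∂h/∂y = (201.0 − 201.6) / (45 − 0) = -0.01333
Head at (40, 10) = 201.6 + (+0.01111)·(40) + (-0.01333)·(10) = 201.91 m.
That is higher than the 201.0 m at W3, so the point is upgradient.

upgradient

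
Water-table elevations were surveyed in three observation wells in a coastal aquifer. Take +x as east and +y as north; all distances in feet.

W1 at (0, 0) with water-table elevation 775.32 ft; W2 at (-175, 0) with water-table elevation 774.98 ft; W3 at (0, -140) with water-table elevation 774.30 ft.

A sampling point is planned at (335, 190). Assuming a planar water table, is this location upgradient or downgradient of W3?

upgradient

∂h/∂x = (774.98 − 775.32) / (-175 − 0) = +0.001943
∂h/∂y = (774.30 − 775.32) / (-140 − 0) = +0.007286
Head at (335, 190) = 775.32 + (+0.001943)·(335) + (+0.007286)·(190) = 777.36 ft.
That is higher than the 774.30 ft at W3, so the point is upgradient.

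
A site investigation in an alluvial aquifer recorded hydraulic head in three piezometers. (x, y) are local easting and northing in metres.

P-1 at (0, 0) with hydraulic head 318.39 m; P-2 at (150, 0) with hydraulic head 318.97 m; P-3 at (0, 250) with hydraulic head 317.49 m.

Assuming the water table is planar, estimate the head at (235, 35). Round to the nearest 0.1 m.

∂h/∂x = (318.97 − 318.39) / (150 − 0) = +0.003867
∂h/∂y = (317.49 − 318.39) / (250 − 0) = -0.003600
h(235, 35) = 318.39 + (+0.003867)·(235) + (-0.003600)·(35) = 318.39 +0.909 -0.126 = 319.173 m.

319.2 m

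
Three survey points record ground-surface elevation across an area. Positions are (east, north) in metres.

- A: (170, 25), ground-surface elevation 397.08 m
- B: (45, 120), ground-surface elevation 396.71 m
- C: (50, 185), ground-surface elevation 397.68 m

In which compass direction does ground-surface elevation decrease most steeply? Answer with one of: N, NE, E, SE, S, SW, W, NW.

With z = a·x + b·y + c and A as origin, the differences give:
  (-125)·a + 95·b = -0.37
  (-120)·a + 160·b = +0.60
Eliminate b (×160 and ×95, subtract): -8600·a = -116.200 → a = ∂z/∂x = +0.01351
Back-substitute: b = ∂z/∂y = +0.01388.
Steepest decrease is along −∇f = (-0.01351 E, -0.01388 N) → southwest.

SW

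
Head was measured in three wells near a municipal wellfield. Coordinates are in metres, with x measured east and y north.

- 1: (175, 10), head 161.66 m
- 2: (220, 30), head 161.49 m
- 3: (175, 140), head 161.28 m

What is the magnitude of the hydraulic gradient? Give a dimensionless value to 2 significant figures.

Differences from 1: to 2 (Δx, Δy, Δh) = (45, 20, -0.17); to 3 = (0, 130, -0.38).
Solve a·Δx + b·Δy = Δh: det = 45·130 − 0·20 = 5850.
∂h/∂x = [(-0.17)·130 − (-0.38)·20] / 5850 = -0.002479
∂h/∂y = [45·(-0.38) − 0·(-0.17)] / 5850 = -0.002923
|∇h| = √(-0.002479² + -0.002923²) = 0.003833

0.0038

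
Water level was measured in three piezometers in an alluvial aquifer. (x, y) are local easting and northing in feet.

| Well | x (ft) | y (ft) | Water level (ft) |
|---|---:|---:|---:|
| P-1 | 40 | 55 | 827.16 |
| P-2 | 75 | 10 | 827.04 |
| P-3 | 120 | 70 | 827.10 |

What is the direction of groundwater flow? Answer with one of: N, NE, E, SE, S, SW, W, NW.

With h = a·x + b·y + c and P-1 as origin, the differences give:
  35·a + (-45)·b = -0.12
  80·a + 15·b = -0.06
Eliminate b (×15 and ×(-45), subtract): 4125·a = -4.500 → a = ∂h/∂x = -0.001091
Back-substitute: b = ∂h/∂y = +0.001818.
Flow = −∇h = (+0.001091 east, -0.001818 north), which points southeast.

SE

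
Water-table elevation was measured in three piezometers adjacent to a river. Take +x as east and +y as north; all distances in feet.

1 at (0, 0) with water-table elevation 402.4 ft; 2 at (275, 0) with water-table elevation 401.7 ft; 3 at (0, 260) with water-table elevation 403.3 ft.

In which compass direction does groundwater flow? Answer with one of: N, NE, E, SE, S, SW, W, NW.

SE

∂h/∂x = (401.7 − 402.4) / (275 − 0) = -0.002545
∂h/∂y = (403.3 − 402.4) / (260 − 0) = +0.003462
Flow = −∇h = (+0.002545 east, -0.003462 north), which points southeast.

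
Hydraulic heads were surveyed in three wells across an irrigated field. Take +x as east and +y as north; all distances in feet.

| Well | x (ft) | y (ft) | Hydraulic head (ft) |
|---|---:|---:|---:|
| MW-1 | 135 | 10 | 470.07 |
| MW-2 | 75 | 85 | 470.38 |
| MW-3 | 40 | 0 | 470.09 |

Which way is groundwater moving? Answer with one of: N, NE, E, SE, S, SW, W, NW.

Differences from MW-1: to MW-2 (Δx, Δy, Δh) = (-60, 75, +0.31); to MW-3 = (-95, -10, +0.02).
Solve a·Δx + b·Δy = Δh: det = (-60)·(-10) − (-95)·75 = 7725.
∂h/∂x = [(+0.31)·(-10) − (+0.02)·75] / 7725 = -0.0005955
∂h/∂y = [(-60)·(+0.02) − (-95)·(+0.31)] / 7725 = +0.003657
Flow = −∇h = (+0.0005955 east, -0.003657 north), which points south.

S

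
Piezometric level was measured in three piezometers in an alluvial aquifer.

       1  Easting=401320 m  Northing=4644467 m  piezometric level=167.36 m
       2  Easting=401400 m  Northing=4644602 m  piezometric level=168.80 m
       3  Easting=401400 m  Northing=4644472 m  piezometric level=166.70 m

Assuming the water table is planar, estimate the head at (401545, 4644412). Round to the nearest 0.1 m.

164.4 m

With h = a·x + b·y + c and 1 as origin, the differences give:
  80·a + 135·b = +1.44
  80·a + 5·b = -0.66
Eliminate b (×5 and ×135, subtract): -10400·a = 96.300 → a = ∂h/∂x = -0.009260
Back-substitute: b = ∂h/∂y = +0.01615.
h(401545, 4644412) = 167.36 + (-0.009260)·(225) + (+0.01615)·(-55) = 167.36 -2.083 -0.888 = 164.388 m.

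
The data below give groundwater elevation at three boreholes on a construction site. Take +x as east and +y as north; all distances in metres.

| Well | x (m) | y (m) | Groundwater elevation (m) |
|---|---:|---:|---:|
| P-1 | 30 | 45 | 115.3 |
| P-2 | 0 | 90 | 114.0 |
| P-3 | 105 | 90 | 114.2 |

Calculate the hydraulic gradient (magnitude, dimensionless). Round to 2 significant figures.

Three-point gradient (reference P-1): Δ to P-2 = (-30, 45, -1.3), Δ to P-3 = (75, 45, -1.1).
∂h/∂x = +0.001905, ∂h/∂y = -0.02762 (det = -4725).
|∇h| = √(0.001905² + -0.02762²) = 0.02769

0.028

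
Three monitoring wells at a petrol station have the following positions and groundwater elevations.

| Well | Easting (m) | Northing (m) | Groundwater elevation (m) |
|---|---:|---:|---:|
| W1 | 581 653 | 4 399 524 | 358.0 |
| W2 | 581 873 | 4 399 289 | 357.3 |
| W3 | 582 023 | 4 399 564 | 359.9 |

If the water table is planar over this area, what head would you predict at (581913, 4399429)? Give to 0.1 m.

Differences from W1: to W2 (Δx, Δy, Δh) = (220, -235, -0.7); to W3 = (370, 40, +1.9).
Solve a·Δx + b·Δy = Δh: det = 220·40 − 370·(-235) = 95750.
∂h/∂x = [(-0.7)·40 − (+1.9)·(-235)] / 95750 = +0.004371
∂h/∂y = [220·(+1.9) − 370·(-0.7)] / 95750 = +0.007070
h(581913, 4399429) = 358.0 + (+0.004371)·(260) + (+0.007070)·(-95) = 358.0 +1.136 -0.672 = 358.465 m.

358.5 m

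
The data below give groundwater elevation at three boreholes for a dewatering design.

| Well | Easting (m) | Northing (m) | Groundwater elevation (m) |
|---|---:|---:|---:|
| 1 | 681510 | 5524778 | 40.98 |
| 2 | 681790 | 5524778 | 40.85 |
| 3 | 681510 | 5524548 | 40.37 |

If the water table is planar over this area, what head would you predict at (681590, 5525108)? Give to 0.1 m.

∂h/∂x = (40.85 − 40.98) / (681790 − 681510) = -0.0004643
∂h/∂y = (40.37 − 40.98) / (5524548 − 5524778) = +0.002652
h(681590, 5525108) = 40.98 + (-0.0004643)·(80) + (+0.002652)·(330) = 40.98 -0.037 +0.875 = 41.818 m.

41.8 m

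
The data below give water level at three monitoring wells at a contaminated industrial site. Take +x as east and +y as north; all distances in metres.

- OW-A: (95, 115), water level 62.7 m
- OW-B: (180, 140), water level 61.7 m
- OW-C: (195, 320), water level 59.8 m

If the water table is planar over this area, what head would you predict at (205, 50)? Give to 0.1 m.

62.4 m

Differences from OW-A: to OW-B (Δx, Δy, Δh) = (85, 25, -1.0); to OW-C = (100, 205, -2.9).
Determinant of the coordinate differences = 85·205 − 100·25 = 14925.
∂h/∂x = [(-1.0)·205 − (-2.9)·25] / 14925 = -0.008878
∂h/∂y = [85·(-2.9) − 100·(-1.0)] / 14925 = -0.009816
h(205, 50) = 62.7 + (-0.008878)·(110) + (-0.009816)·(-65) = 62.7 -0.977 +0.638 = 62.361 m.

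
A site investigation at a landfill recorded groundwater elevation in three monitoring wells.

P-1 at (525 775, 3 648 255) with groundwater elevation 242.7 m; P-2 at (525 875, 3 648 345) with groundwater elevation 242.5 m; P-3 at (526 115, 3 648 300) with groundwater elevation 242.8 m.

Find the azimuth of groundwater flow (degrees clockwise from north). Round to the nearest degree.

347°

Taking P-1 as reference: P-2−P-1 = (100, 90, -0.2); P-3−P-1 = (340, 45, +0.1).
Solve a·Δx + b·Δy = Δh: det = 100·45 − 340·90 = -26100.
∂h/∂x = [(-0.2)·45 − (+0.1)·90] / -26100 = +0.0006897
∂h/∂y = [100·(+0.1) − 340·(-0.2)] / -26100 = -0.002989
Flow direction (−∇h) has components (-0.0006897 E, +0.002989 N).
Azimuth = atan2(E, N) = atan2(-0.0006897, +0.002989) = 347.0° ≈ 347°.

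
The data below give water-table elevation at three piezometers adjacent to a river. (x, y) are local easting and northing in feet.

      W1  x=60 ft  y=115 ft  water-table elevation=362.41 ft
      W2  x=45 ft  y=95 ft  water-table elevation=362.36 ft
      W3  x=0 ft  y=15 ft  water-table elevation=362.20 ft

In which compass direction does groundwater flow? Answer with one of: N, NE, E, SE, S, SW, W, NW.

With h = a·x + b·y + c and W1 as origin, the differences give:
  (-15)·a + (-20)·b = -0.05
  (-60)·a + (-100)·b = -0.21
Eliminate b (×(-100) and ×(-20), subtract): 300·a = 0.800 → a = ∂h/∂x = +0.002667
Back-substitute: b = ∂h/∂y = +0.0005000.
Flow = −∇h = (-0.002667 east, -0.0005000 north), which points west.

W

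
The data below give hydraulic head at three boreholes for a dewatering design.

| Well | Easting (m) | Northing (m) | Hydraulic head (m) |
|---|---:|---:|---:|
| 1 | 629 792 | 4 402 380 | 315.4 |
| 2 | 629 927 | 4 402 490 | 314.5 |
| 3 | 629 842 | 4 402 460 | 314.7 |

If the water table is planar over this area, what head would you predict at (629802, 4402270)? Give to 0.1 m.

With h = a·x + b·y + c and 1 as origin, the differences give:
  135·a + 110·b = -0.9
  50·a + 80·b = -0.7
Eliminate b (×80 and ×110, subtract): 5300·a = 5.00 → a = ∂h/∂x = +0.0009434
Back-substitute: b = ∂h/∂y = -0.009340.
h(629802, 4402270) = 315.4 + (+0.0009434)·(10) + (-0.009340)·(-110) = 315.4 +0.009 +1.027 = 316.437 m.

316.4 m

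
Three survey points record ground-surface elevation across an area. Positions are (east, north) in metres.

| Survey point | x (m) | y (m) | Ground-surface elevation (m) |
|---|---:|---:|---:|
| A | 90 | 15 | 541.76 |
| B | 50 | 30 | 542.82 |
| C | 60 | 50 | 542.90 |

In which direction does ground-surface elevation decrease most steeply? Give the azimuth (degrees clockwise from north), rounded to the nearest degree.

125°

Taking A as reference: B−A = (-40, 15, +1.06); C−A = (-30, 35, +1.14).
Determinant of the coordinate differences = (-40)·35 − (-30)·15 = -950.
∂z/∂x = [(+1.06)·35 − (+1.14)·15] / -950 = -0.02105
∂z/∂y = [(-40)·(+1.14) − (-30)·(+1.06)] / -950 = +0.01453
Steepest decrease is along −∇f: components (+0.02105 E, -0.01453 N).
Azimuth = atan2(+0.02105, -0.01453) = 124.6° ≈ 125°.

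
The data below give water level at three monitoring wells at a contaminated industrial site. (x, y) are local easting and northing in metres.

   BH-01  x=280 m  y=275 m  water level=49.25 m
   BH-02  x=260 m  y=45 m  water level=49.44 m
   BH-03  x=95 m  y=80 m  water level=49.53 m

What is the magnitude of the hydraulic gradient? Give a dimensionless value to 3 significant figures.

With h = a·x + b·y + c and BH-01 as origin, the differences give:
  (-20)·a + (-230)·b = +0.19
  (-185)·a + (-195)·b = +0.28
Eliminate b (×(-195) and ×(-230), subtract): -38650·a = 27.350 → a = ∂h/∂x = -0.0007076
Back-substitute: b = ∂h/∂y = -0.0007646.
|∇h| = √(-0.0007076² + -0.0007646²) = 0.001042

0.00104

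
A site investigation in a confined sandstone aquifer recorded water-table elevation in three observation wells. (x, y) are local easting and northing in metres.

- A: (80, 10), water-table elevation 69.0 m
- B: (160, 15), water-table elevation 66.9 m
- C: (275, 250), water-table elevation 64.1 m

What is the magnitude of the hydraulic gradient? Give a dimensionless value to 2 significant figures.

Taking A as reference: B−A = (80, 5, -2.1); C−A = (195, 240, -4.9).
Determinant of the coordinate differences = 80·240 − 195·5 = 18225.
∂h/∂x = [(-2.1)·240 − (-4.9)·5] / 18225 = -0.02631
∂h/∂y = [80·(-4.9) − 195·(-2.1)] / 18225 = +0.0009602
|∇h| = √(-0.02631² + 0.0009602²) = 0.02633

0.026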